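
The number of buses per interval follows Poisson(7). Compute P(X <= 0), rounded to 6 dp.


P(X<=0) = e^(-7)*7^0/0!
≈ 0.0009118820
≈ 0.000912

0.000912


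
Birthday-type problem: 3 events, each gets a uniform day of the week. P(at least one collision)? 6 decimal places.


P(all different) = prod((7-i)/7 for i=0..2) = 0.612245
P(at least one match) = 1 - 0.612245 = 0.387755

0.387755


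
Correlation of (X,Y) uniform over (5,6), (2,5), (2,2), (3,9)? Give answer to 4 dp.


Cov(X,Y) = 1.2500, Var(X) = 1.5000, Var(Y) = 6.2500
rho = Cov/(sqrt(VarX)*sqrt(VarY)) = 0.4082

0.4082


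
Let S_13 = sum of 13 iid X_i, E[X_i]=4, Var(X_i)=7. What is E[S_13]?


E[S_n] = n*E[X_1] = 13*4 = 52

52


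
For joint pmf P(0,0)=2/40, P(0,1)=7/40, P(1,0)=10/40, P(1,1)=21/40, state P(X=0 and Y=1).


Read from table: P(X=0, Y=1) = 7/40

7/40


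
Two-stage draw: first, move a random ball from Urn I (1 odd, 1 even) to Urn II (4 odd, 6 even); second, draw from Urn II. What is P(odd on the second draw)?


P(transfer odd) = 1/2; P(transfer even) = 1/2
If odd transferred: Urn II has 5 odd of 11, so P(odd|odd moved) = 5/11
If even transferred: Urn II has 4 odd of 11, so P(odd|even moved) = 4/11
By total probability: P(odd) = 1/2*5/11 + 1/2*4/11 = 9/22

9/22


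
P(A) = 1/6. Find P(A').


P(A') = 1 - P(A) = 1 - 1/6 = 5/6

5/6


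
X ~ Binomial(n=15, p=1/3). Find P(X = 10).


P(X=10) = C(15,10) * p^10 * (1-p)^5
= 3003 * 1/59049 * 32/243
= 32032/4782969

32032/4782969


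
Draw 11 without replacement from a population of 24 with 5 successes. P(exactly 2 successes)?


P(X=2) = C(5,2)*C(19,9) / C(24,11)
= 10*92378 / 2496144
= 923780/2496144 = 715/1932

715/1932


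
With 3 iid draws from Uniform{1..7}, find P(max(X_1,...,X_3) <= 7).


P(max <= 7) = P(all X_i <= 7) = (P(X_1 <= 7))^3
= (7/7)^3 = 1^3 = 1

1


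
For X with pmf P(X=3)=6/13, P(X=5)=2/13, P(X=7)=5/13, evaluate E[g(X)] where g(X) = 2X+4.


E[2X+4] = sum(g(x)*P(x))
= 10*6/13 + 14*2/13 + 18*5/13
= 178/13

178/13


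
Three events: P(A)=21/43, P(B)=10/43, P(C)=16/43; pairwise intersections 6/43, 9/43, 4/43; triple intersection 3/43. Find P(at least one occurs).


P(A∪B∪C) = P(A)+P(B)+P(C) - P(AB)-P(AC)-P(BC) + P(ABC)
= 21/43+10/43+16/43 - 6/43-9/43-4/43 + 3/43
= 31/43

31/43


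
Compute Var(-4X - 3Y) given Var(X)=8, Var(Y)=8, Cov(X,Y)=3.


Var(-4X - 3Y) = (-4)^2*Var(X) + (-3)^2*Var(Y) + 2*(-4)*(-3)*Cov(X,Y)
= 16*8 + 9*8 + 24*3
= 128 + 72 + 72 = 272

272


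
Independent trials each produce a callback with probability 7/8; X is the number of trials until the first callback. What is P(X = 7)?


P(X=7) = (1-p)^6 * p = (1/8)^6 * 7/8
= 1/262144 * 7/8 = 7/2097152

7/2097152


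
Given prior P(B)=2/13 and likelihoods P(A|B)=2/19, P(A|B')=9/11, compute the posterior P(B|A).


P(A) = P(A|B)P(B) + P(A|B')P(B') = 2/19*2/13 + 9/11*11/13 = 175/247
P(B|A) = P(A|B)P(B)/P(A) = (4/247)/(175/247) = 4/175

4/175


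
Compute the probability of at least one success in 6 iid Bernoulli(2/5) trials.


P(at least one) = 1 - P(none)
P(none) = (1 - 2/5)^6 = (3/5)^6 = 729/15625
P(at least one) = 1 - 729/15625 = 14896/15625

14896/15625


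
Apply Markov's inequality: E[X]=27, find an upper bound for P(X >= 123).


Markov: P(X >= a) <= E[X]/a
P(X >= 123) <= 27/123 = 9/41

9/41


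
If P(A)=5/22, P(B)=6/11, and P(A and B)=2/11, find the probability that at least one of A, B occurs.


P(A∪B) = P(A) + P(B) - P(A∩B)
= 5/22 + 6/11 - 2/11 = 13/22

13/22


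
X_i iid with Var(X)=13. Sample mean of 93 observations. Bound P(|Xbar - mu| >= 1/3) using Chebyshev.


Var(Xbar) = Var(X)/n = 13/93
Chebyshev: P(|Xbar-mu| >= 1/3) <= Var(Xbar)/(1/3)^2 = (13/93)/(1/9) = 39/31
Bound exceeds 1, so trivial bound: 1

1


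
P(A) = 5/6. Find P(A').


P(A') = 1 - P(A) = 1 - 5/6 = 1/6

1/6


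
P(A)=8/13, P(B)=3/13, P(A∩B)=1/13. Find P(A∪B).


P(A∪B) = P(A) + P(B) - P(A∩B)
= 8/13 + 3/13 - 1/13 = 10/13

10/13


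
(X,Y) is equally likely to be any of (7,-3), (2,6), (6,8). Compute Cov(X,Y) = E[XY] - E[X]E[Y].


E[X]=5, E[Y]=11/3, E[XY]=13
Cov(X,Y) = E[XY] - E[X]E[Y] = 13 - 5*11/3 = -16/3

-16/3


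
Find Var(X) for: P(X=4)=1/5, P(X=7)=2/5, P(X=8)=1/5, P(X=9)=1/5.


E[X] = 7, E[X^2] = 259/5
Var(X) = E[X^2] - (E[X])^2 = 259/5 - (7)^2 = 14/5

14/5


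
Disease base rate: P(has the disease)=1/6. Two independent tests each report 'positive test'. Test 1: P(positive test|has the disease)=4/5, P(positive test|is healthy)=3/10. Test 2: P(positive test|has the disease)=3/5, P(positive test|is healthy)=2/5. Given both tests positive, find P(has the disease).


After test 1: P(+) = 4/5*1/6 + 3/10*5/6 = 23/60
P(B|+) = (2/15)/(23/60) = 8/23
After test 2 (use post1 as new prior): P(+) = 3/5*8/23 + 2/5*15/23 = 54/115
P(B|+,+) = (24/115)/(54/115) = 4/9

4/9


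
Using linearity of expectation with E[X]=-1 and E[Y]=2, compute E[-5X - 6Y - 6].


E[-5X - 6Y - 6] = -5*E[X] - 6*E[Y] - 6
= (-5)*(-1) + (-6)*(2) + (-6)
= 5 - 12 - 6 = -13

-13


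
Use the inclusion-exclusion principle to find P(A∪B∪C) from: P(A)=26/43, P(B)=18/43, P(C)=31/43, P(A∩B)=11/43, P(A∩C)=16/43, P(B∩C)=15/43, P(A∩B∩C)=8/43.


P(A∪B∪C) = P(A)+P(B)+P(C) - P(AB)-P(AC)-P(BC) + P(ABC)
= 26/43+18/43+31/43 - 11/43-16/43-15/43 + 8/43
= 41/43

41/43


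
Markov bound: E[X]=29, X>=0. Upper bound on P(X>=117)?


Markov: P(X >= a) <= E[X]/a
P(X >= 117) <= 29/117

29/117


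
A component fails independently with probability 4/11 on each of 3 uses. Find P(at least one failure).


P(at least one) = 1 - P(none)
P(none) = (1 - 4/11)^3 = (7/11)^3 = 343/1331
P(at least one) = 1 - 343/1331 = 988/1331

988/1331


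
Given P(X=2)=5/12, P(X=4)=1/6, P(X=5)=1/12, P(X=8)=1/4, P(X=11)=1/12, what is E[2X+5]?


E[2X+5] = sum(g(x)*P(x))
= 9*5/12 + 13*1/6 + 15*1/12 + 21*1/4 + 27*1/12
= 44/3

44/3


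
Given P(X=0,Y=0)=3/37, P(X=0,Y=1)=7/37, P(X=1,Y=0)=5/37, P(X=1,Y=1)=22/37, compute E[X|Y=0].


P(Y=0) = 8/37
E[X|Y=0] = (0*3 + 1*5)/8 = 5/8

5/8


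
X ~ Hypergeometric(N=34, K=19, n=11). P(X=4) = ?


P(X=4) = C(19,4)*C(15,7) / C(34,11)
= 3876*6435 / 286097760
= 24942060/286097760 = 627/7192

627/7192


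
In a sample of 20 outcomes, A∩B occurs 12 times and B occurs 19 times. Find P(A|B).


P(A|B) = P(A∩B)/P(B) = (12/20)/(19/20) = 12/19

12/19


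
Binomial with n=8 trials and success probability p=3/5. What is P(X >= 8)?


P(X>=8) = P(X=8)
= 6561/390625
= 6561/390625

6561/390625


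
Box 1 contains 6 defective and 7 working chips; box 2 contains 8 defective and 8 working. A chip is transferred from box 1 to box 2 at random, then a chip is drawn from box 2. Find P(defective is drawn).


P(transfer defective) = 6/13; P(transfer working) = 7/13
If defective transferred: Urn II has 9 defective of 17, so P(defective|defective moved) = 9/17
If working transferred: Urn II has 8 defective of 17, so P(defective|working moved) = 8/17
By total probability: P(defective) = 6/13*9/17 + 7/13*8/17 = 110/221

110/221


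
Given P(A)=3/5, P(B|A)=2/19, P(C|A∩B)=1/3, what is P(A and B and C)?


P(A∩B∩C) = P(A) * P(B|A) * P(C|A∩B)
= 3/5 * 2/19 * 1/3
= 6/95 * 1/3 = 2/95

2/95


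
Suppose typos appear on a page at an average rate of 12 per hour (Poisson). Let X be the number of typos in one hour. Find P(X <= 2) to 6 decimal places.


P(X<=2) = e^(-12)*12^0/0! + e^(-12)*12^1/1! + e^(-12)*12^2/2!
≈ 0.0000061442 + 0.0000737305 + 0.0004423833
= 0.0005222580
≈ 0.000522

0.000522


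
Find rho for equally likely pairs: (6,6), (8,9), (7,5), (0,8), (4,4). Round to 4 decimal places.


Cov(X,Y) = -0.2000, Var(X) = 8.0000, Var(Y) = 3.4400
rho = Cov/(sqrt(VarX)*sqrt(VarY)) = -0.0381

-0.0381


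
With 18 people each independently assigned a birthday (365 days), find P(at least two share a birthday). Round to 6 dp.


P(all different) = prod((365-i)/365 for i=0..17) = 0.653089
P(at least one match) = 1 - 0.653089 = 0.346911

0.346911


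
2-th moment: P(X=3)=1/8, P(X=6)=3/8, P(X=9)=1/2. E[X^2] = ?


E[X^2] = sum(x^2 * P(x))
= 9*1/8 + 36*3/8 + 81*1/2
= 441/8

441/8


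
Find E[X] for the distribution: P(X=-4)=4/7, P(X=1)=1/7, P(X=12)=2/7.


E[X] = sum(x * P(x))
= -4*4/7 + 1*1/7 + 12*2/7
= 9/7

9/7


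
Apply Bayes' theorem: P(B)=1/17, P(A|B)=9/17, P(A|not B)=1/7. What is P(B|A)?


P(A) = P(A|B)P(B) + P(A|B')P(B') = 9/17*1/17 + 1/7*16/17 = 335/2023
P(B|A) = P(A|B)P(B)/P(A) = (9/289)/(335/2023) = 63/335

63/335


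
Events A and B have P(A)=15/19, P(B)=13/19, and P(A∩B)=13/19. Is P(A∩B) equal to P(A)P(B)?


P(A)*P(B) = 15/19*13/19 = 195/361
P(A∩B) = 13/19 != 195/361, so not independent

No, A and B are not independent


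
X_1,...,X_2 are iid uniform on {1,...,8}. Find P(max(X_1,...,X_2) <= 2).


P(max <= 2) = P(all X_i <= 2) = (P(X_1 <= 2))^2
= (2/8)^2 = (1/4)^2 = 1/16

1/16


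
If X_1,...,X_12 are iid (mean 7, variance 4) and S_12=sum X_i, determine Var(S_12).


By independence, Var(S_n) = n*Var(X_1) = 12*4 = 48

48


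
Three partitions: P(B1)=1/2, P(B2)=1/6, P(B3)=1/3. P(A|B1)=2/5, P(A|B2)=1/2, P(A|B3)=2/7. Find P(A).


P(A) = P(A|B1)P(B1) + P(A|B2)P(B2) + P(A|B3)P(B3)
= 2/5*1/2 + 1/2*1/6 + 2/7*1/3
= 1/5 + 1/12 + 2/21 = 53/140

53/140


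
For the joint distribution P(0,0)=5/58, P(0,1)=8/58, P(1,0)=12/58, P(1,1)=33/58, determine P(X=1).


P(X=1) = P(1,0)+P(1,1) = 12/58 + 33/58 = 45/58

45/58


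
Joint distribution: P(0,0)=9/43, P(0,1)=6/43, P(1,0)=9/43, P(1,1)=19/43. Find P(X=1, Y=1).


Read from table: P(X=1, Y=1) = 19/43

19/43


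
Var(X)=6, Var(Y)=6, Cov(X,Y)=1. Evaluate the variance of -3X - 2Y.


Var(-3X - 2Y) = (-3)^2*Var(X) + (-2)^2*Var(Y) + 2*(-3)*(-2)*Cov(X,Y)
= 9*6 + 4*6 + 12*1
= 54 + 24 + 12 = 90

90


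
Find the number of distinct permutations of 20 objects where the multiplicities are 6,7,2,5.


20! = 2432902008176640000
Denominator: 6!=720 * 7!=5040 * 2!=2 * 5!=120
Coefficient = 2432902008176640000 / 870912000 = 2793510720

2793510720


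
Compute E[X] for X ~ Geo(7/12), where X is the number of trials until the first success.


For geometric (trials until first success), E[X] = 1/p = 1/(7/12) = 12/7

12/7


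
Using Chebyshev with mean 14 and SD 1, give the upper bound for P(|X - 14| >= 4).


k = 4/1 = 4
Chebyshev: P(|X-mu| >= k*sigma) <= 1/k^2 = 1/4^2 = 1/16

1/16


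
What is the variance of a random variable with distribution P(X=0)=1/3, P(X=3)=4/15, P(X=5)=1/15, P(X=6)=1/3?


E[X] = 47/15, E[X^2] = 241/15
Var(X) = E[X^2] - (E[X])^2 = 241/15 - (47/15)^2 = 1406/225

1406/225


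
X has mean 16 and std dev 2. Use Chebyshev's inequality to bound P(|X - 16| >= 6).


k = 6/2 = 3
Chebyshev: P(|X-mu| >= k*sigma) <= 1/k^2 = 1/3^2 = 1/9

1/9


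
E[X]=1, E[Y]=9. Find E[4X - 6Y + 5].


E[4X - 6Y + 5] = 4*E[X] - 6*E[Y] + 5
= (4)*(1) + (-6)*(9) + (5)
= 4 - 54 + 5 = -45

-45


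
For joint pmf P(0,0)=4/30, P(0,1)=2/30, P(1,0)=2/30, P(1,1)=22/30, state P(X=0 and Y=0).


Read from table: P(X=0, Y=0) = 4/30 = 2/15

2/15


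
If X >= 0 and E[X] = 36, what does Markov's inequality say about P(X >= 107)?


Markov: P(X >= a) <= E[X]/a
P(X >= 107) <= 36/107

36/107


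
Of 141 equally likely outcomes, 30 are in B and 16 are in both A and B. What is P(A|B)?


P(A|B) = P(A∩B)/P(B) = (16/141)/(30/141) = 16/30 = 8/15

8/15


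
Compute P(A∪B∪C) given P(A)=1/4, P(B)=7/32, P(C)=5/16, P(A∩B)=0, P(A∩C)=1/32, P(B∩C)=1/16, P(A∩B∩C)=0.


P(A∪B∪C) = P(A)+P(B)+P(C) - P(AB)-P(AC)-P(BC) + P(ABC)
= 1/4+7/32+5/16 - 0-1/32-1/16 + 0
= 11/16

11/16


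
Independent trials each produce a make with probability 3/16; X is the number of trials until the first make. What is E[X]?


For geometric (trials until first success), E[X] = 1/p = 1/(3/16) = 16/3

16/3


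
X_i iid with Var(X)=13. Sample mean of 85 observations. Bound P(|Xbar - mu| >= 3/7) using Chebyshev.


Var(Xbar) = Var(X)/n = 13/85
Chebyshev: P(|Xbar-mu| >= 3/7) <= Var(Xbar)/(3/7)^2 = (13/85)/(9/49) = 637/765

637/765


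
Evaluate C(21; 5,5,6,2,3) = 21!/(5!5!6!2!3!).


21! = 51090942171709440000
Denominator: 5!=120 * 5!=120 * 6!=720 * 2!=2 * 3!=6
Coefficient = 51090942171709440000 / 124416000 = 410646075840

410646075840


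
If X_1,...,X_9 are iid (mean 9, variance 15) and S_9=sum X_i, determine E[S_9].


E[S_n] = n*E[X_1] = 9*9 = 81

81


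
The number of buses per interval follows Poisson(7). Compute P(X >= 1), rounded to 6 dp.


P(X>=1) = 1 - P(X<=0) = 1 - (e^(-7)*7^0/0!)
≈ 1 - 0.0009118820 = 0.9990881180
≈ 0.999088

0.999088


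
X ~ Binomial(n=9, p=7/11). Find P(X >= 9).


P(X>=9) = P(X=9)
= 40353607/2357947691
= 40353607/2357947691

40353607/2357947691


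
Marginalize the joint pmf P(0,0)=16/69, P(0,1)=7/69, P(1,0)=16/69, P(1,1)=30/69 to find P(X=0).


P(X=0) = P(0,0)+P(0,1) = 16/69 + 7/69 = 23/69 = 1/3

1/3


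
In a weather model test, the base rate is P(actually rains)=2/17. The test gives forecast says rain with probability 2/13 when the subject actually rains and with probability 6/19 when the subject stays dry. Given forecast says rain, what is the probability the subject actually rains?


P(A) = P(A|B)P(B) + P(A|B')P(B') = 2/13*2/17 + 6/19*15/17 = 1246/4199
P(B|A) = P(A|B)P(B)/P(A) = (4/221)/(1246/4199) = 38/623

38/623


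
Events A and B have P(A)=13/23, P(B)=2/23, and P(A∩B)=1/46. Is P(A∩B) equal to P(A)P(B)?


P(A)*P(B) = 13/23*2/23 = 26/529
P(A∩B) = 1/46 != 26/529, so not independent

No, A and B are not independent


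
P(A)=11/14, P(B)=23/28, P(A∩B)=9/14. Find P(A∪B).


P(A∪B) = P(A) + P(B) - P(A∩B)
= 11/14 + 23/28 - 9/14 = 27/28

27/28


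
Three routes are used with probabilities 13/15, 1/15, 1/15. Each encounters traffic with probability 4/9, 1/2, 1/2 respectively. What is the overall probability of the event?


P(A) = P(A|B1)P(B1) + P(A|B2)P(B2) + P(A|B3)P(B3)
= 4/9*13/15 + 1/2*1/15 + 1/2*1/15
= 52/135 + 1/30 + 1/30 = 61/135

61/135


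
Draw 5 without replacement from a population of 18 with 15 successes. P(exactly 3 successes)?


P(X=3) = C(15,3)*C(3,2) / C(18,5)
= 455*3 / 8568
= 1365/8568 = 65/408

65/408


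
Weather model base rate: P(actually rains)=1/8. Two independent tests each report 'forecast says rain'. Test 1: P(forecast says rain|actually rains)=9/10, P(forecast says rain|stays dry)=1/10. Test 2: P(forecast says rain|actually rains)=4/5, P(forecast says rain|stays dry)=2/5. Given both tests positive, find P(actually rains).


After test 1: P(+) = 9/10*1/8 + 1/10*7/8 = 1/5
P(B|+) = (9/80)/(1/5) = 9/16
After test 2 (use post1 as new prior): P(+) = 4/5*9/16 + 2/5*7/16 = 5/8
P(B|+,+) = (9/20)/(5/8) = 18/25

18/25


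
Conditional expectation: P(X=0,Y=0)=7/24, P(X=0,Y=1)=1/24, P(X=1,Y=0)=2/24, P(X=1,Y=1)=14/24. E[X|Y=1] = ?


P(Y=1) = 15/24
E[X|Y=1] = (0*1 + 1*14)/15 = 14/15

14/15


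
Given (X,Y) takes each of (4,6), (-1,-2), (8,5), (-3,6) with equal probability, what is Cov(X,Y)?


E[X]=2, E[Y]=15/4, E[XY]=12
Cov(X,Y) = E[XY] - E[X]E[Y] = 12 - 2*15/4 = 9/2

9/2


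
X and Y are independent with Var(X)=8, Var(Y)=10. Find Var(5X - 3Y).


Independence => Cov(X,Y)=0
Var(5X - 3Y) = 5^2*Var(X) + (-3)^2*Var(Y)
= 25*8 + 9*10 = 290

290


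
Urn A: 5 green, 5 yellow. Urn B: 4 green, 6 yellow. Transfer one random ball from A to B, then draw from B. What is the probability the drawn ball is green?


P(transfer green) = 5/10 = 1/2; P(transfer yellow) = 1/2
If green transferred: Urn II has 5 green of 11, so P(green|green moved) = 5/11
If yellow transferred: Urn II has 4 green of 11, so P(green|yellow moved) = 4/11
By total probability: P(green) = 1/2*5/11 + 1/2*4/11 = 9/22

9/22


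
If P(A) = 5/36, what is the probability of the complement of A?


P(A') = 1 - P(A) = 1 - 5/36 = 31/36

31/36


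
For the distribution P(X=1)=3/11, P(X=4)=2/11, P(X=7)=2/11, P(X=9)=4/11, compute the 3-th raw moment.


E[X^3] = sum(x^3 * P(x))
= 1*3/11 + 64*2/11 + 343*2/11 + 729*4/11
= 3733/11

3733/11


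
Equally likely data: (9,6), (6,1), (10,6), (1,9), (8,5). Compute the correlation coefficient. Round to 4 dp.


Cov(X,Y) = -2.9200, Var(X) = 10.1600, Var(Y) = 6.6400
rho = Cov/(sqrt(VarX)*sqrt(VarY)) = -0.3555

-0.3555


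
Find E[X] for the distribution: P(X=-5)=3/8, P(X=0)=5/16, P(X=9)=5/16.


E[X] = sum(x * P(x))
= -5*3/8 + 0*5/16 + 9*5/16
= 15/16

15/16


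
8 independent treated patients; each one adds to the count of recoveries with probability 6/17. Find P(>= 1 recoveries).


P(at least one) = 1 - P(none)
P(none) = (1 - 6/17)^8 = (11/17)^8 = 214358881/6975757441
P(at least one) = 1 - 214358881/6975757441 = 6761398560/6975757441

6761398560/6975757441


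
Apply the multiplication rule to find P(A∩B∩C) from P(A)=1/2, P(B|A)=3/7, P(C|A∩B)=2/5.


P(A∩B∩C) = P(A) * P(B|A) * P(C|A∩B)
= 1/2 * 3/7 * 2/5
= 3/14 * 2/5 = 3/35

3/35


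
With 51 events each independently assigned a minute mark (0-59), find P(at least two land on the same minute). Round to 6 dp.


P(all different) = prod((60-i)/60 for i=0..50) = 0.000000
P(at least one match) = 1 - 0.000000 = 1.000000

1.000000


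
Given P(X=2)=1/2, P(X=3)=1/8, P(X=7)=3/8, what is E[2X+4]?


E[2X+4] = sum(g(x)*P(x))
= 8*1/2 + 10*1/8 + 18*3/8
= 12

12


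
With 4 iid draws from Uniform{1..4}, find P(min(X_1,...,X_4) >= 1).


P(min >= 1) = P(all X_i >= 1) = (P(X_1 >= 1))^4
= (4/4)^4 = 1^4 = 1

1


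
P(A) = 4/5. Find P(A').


P(A') = 1 - P(A) = 1 - 4/5 = 1/5

1/5


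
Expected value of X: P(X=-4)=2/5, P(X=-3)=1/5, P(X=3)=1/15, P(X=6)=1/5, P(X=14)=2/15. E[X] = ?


E[X] = sum(x * P(x))
= -4*2/5 - 3*1/5 + 3*1/15 + 6*1/5 + 14*2/15
= 16/15

16/15


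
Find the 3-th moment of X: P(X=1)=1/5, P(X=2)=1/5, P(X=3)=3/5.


E[X^3] = sum(x^3 * P(x))
= 1*1/5 + 8*1/5 + 27*3/5
= 18

18


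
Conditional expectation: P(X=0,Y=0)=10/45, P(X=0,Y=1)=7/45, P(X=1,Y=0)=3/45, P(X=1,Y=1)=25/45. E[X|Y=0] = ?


P(Y=0) = 13/45
E[X|Y=0] = (0*10 + 1*3)/13 = 3/13

3/13


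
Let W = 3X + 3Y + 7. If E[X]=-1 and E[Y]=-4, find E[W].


E[3X + 3Y + 7] = 3*E[X] + 3*E[Y] + 7
= (3)*(-1) + (3)*(-4) + (7)
= -3 - 12 + 7 = -8

-8


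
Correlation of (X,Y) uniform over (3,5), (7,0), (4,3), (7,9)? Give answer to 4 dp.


Cov(X,Y) = 0.1875, Var(X) = 3.1875, Var(Y) = 10.6875
rho = Cov/(sqrt(VarX)*sqrt(VarY)) = 0.0321

0.0321


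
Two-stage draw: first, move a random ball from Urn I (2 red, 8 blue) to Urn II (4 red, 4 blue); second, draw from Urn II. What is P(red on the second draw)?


P(transfer red) = 2/10 = 1/5; P(transfer blue) = 4/5
If red transferred: Urn II has 5 red of 9, so P(red|red moved) = 5/9
If blue transferred: Urn II has 4 red of 9, so P(red|blue moved) = 4/9
By total probability: P(red) = 1/5*5/9 + 4/5*4/9 = 7/15

7/15


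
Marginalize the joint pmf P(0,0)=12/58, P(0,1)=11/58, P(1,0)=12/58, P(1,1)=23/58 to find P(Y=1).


P(Y=1) = P(0,1)+P(1,1) = 11/58 + 23/58 = 34/58 = 17/29

17/29


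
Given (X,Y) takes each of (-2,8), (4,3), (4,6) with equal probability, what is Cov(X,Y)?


E[X]=2, E[Y]=17/3, E[XY]=20/3
Cov(X,Y) = E[XY] - E[X]E[Y] = 20/3 - 2*17/3 = -14/3

-14/3


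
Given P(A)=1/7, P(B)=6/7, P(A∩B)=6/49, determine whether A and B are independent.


P(A)*P(B) = 1/7*6/7 = 6/49
P(A∩B) = 6/49, which equals P(A)P(B), so independent

Yes, A and B are independent


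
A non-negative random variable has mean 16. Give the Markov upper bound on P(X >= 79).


Markov: P(X >= a) <= E[X]/a
P(X >= 79) <= 16/79

16/79


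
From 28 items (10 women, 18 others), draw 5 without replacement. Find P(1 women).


P(X=1) = C(10,1)*C(18,4) / C(28,5)
= 10*3060 / 98280
= 30600/98280 = 85/273

85/273


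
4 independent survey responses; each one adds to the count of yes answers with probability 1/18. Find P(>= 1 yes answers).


P(at least one) = 1 - P(none)
P(none) = (1 - 1/18)^4 = (17/18)^4 = 83521/104976
P(at least one) = 1 - 83521/104976 = 21455/104976

21455/104976


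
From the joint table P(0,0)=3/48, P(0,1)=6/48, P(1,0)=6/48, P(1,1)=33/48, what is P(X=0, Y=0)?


Read from table: P(X=0, Y=0) = 3/48 = 1/16

1/16


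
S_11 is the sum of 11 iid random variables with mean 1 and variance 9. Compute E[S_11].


E[S_n] = n*E[X_1] = 11*1 = 11

11


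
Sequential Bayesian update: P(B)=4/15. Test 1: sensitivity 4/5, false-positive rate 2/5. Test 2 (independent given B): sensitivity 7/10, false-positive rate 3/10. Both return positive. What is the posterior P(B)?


After test 1: P(+) = 4/5*4/15 + 2/5*11/15 = 38/75
P(B|+) = (16/75)/(38/75) = 8/19
After test 2 (use post1 as new prior): P(+) = 7/10*8/19 + 3/10*11/19 = 89/190
P(B|+,+) = (28/95)/(89/190) = 56/89

56/89


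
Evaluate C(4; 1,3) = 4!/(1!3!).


4! = 24
Denominator: 1!=1 * 3!=6
Coefficient = 24 / 6 = 4

4


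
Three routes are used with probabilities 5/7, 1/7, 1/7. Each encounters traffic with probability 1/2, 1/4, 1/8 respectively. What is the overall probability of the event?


P(A) = P(A|B1)P(B1) + P(A|B2)P(B2) + P(A|B3)P(B3)
= 1/2*5/7 + 1/4*1/7 + 1/8*1/7
= 5/14 + 1/28 + 1/56 = 23/56

23/56


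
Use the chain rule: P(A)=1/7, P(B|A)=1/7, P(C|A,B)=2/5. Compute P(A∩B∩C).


P(A∩B∩C) = P(A) * P(B|A) * P(C|A∩B)
= 1/7 * 1/7 * 2/5
= 1/49 * 2/5 = 2/245

2/245


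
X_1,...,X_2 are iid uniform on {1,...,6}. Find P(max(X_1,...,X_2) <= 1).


P(max <= 1) = P(all X_i <= 1) = (P(X_1 <= 1))^2
= (1/6)^2 = 1/36

1/36


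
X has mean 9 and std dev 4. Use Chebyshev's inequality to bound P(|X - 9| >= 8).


k = 8/4 = 2
Chebyshev: P(|X-mu| >= k*sigma) <= 1/k^2 = 1/2^2 = 1/4

1/4


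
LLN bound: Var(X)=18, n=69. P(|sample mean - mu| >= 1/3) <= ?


Var(Xbar) = Var(X)/n = 18/69
Chebyshev: P(|Xbar-mu| >= 1/3) <= Var(Xbar)/(1/3)^2 = (6/23)/(1/9) = 54/23
Bound exceeds 1, so trivial bound: 1

1


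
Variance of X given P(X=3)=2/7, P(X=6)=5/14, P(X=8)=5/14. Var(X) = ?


E[X] = 41/7, E[X^2] = 268/7
Var(X) = E[X^2] - (E[X])^2 = 268/7 - (41/7)^2 = 195/49

195/49


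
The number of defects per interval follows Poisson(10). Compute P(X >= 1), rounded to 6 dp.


P(X>=1) = 1 - P(X<=0) = 1 - (e^(-10)*10^0/0!)
≈ 1 - 0.0000453999 = 0.9999546001
≈ 0.999955

0.999955


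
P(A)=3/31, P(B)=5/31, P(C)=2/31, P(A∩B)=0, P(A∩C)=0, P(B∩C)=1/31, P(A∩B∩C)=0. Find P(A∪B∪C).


P(A∪B∪C) = P(A)+P(B)+P(C) - P(AB)-P(AC)-P(BC) + P(ABC)
= 3/31+5/31+2/31 - 0-0-1/31 + 0
= 9/31

9/31


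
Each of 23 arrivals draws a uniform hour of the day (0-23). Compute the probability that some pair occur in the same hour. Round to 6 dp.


P(all different) = prod((24-i)/24 for i=0..22) = 0.000000
P(at least one match) = 1 - 0.000000 = 1.000000

1.000000


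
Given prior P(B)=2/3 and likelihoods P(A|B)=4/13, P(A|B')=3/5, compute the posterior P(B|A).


P(A) = P(A|B)P(B) + P(A|B')P(B') = 4/13*2/3 + 3/5*1/3 = 79/195
P(B|A) = P(A|B)P(B)/P(A) = (8/39)/(79/195) = 40/79

40/79


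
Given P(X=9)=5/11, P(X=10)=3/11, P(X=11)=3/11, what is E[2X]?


E[2X] = sum(g(x)*P(x))
= 18*5/11 + 20*3/11 + 22*3/11
= 216/11

216/11


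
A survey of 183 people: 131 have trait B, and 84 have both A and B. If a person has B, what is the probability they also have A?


P(A|B) = P(A∩B)/P(B) = (84/183)/(131/183) = 84/131

84/131


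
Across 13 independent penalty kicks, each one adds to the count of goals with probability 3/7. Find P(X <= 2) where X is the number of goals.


P(X<=2) = P(X=0) + P(X=1) + P(X=2)
= 67108864/96889010407 + 654311424/96889010407 + 2944401408/96889010407
= 3665821696/96889010407

3665821696/96889010407


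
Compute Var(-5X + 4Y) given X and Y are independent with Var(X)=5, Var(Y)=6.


Independence => Cov(X,Y)=0
Var(-5X + 4Y) = (-5)^2*Var(X) + 4^2*Var(Y)
= 25*5 + 16*6 = 221

221


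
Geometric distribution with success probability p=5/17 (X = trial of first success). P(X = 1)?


P(X=1) = (1-p)^0 * p = (12/17)^0 * 5/17
= 1 * 5/17 = 5/17

5/17


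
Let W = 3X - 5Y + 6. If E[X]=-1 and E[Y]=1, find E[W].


E[3X - 5Y + 6] = 3*E[X] - 5*E[Y] + 6
= (3)*(-1) + (-5)*(1) + (6)
= -3 - 5 + 6 = -2

-2


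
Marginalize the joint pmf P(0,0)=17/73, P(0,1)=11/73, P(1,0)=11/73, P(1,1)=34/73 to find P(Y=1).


P(Y=1) = P(0,1)+P(1,1) = 11/73 + 34/73 = 45/73

45/73


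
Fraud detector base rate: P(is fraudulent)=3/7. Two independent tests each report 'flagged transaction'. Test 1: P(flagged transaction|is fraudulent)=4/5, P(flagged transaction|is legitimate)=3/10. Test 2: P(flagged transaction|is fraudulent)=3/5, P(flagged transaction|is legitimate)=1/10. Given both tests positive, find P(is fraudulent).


After test 1: P(+) = 4/5*3/7 + 3/10*4/7 = 18/35
P(B|+) = (12/35)/(18/35) = 2/3
After test 2 (use post1 as new prior): P(+) = 3/5*2/3 + 1/10*1/3 = 13/30
P(B|+,+) = (2/5)/(13/30) = 12/13

12/13


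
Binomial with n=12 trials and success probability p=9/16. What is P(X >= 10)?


P(X>=10) = P(X=10) + P(X=11) + P(X=12)
= 5638130376417/140737488355328 + 659002251789/70368744177664 + 282429536481/281474976710656
= 14194699296471/281474976710656

14194699296471/281474976710656


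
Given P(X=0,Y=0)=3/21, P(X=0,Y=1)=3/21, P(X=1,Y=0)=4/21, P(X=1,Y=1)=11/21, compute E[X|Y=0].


P(Y=0) = 7/21
E[X|Y=0] = (0*3 + 1*4)/7 = 4/7

4/7


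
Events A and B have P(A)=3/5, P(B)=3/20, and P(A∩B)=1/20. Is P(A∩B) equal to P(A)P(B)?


P(A)*P(B) = 3/5*3/20 = 9/100
P(A∩B) = 1/20 != 9/100, so not independent

No, A and B are not independent


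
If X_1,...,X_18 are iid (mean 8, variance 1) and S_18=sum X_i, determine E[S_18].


E[S_n] = n*E[X_1] = 18*8 = 144

144


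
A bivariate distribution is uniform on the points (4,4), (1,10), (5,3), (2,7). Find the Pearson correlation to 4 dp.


Cov(X,Y) = -4.2500, Var(X) = 2.5000, Var(Y) = 7.5000
rho = Cov/(sqrt(VarX)*sqrt(VarY)) = -0.9815

-0.9815


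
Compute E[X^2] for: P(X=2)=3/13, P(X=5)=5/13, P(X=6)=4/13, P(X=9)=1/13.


E[X^2] = sum(x^2 * P(x))
= 4*3/13 + 25*5/13 + 36*4/13 + 81*1/13
= 362/13

362/13


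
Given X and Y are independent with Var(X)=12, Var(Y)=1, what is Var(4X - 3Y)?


Independence => Cov(X,Y)=0
Var(4X - 3Y) = 4^2*Var(X) + (-3)^2*Var(Y)
= 16*12 + 9*1 = 201

201


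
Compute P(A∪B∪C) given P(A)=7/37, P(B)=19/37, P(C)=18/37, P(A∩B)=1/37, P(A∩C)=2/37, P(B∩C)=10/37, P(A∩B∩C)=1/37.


P(A∪B∪C) = P(A)+P(B)+P(C) - P(AB)-P(AC)-P(BC) + P(ABC)
= 7/37+19/37+18/37 - 1/37-2/37-10/37 + 1/37
= 32/37

32/37


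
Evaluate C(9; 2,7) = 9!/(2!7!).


9! = 362880
Denominator: 2!=2 * 7!=5040
Coefficient = 362880 / 10080 = 36

36


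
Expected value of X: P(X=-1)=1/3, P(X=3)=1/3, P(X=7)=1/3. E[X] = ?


E[X] = sum(x * P(x))
= -1*1/3 + 3*1/3 + 7*1/3
= 3

3


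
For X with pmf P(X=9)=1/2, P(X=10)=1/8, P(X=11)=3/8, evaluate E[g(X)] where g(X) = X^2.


E[X^2] = sum(g(x)*P(x))
= 81*1/2 + 100*1/8 + 121*3/8
= 787/8

787/8


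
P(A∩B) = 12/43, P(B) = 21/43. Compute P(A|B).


P(A|B) = P(A∩B)/P(B) = (12/43)/(21/43) = 12/21 = 4/7

4/7


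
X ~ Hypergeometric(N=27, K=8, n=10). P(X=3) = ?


P(X=3) = C(8,3)*C(19,7) / C(27,10)
= 56*50388 / 8436285
= 2821728/8436285 = 3808/11385

3808/11385


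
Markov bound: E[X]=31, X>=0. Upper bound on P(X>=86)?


Markov: P(X >= a) <= E[X]/a
P(X >= 86) <= 31/86

31/86


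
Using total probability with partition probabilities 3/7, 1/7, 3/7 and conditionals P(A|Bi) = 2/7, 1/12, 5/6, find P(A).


P(A) = P(A|B1)P(B1) + P(A|B2)P(B2) + P(A|B3)P(B3)
= 2/7*3/7 + 1/12*1/7 + 5/6*3/7
= 6/49 + 1/84 + 5/14 = 289/588

289/588


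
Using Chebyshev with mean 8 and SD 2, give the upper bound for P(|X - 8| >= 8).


k = 8/2 = 4
Chebyshev: P(|X-mu| >= k*sigma) <= 1/k^2 = 1/4^2 = 1/16

1/16


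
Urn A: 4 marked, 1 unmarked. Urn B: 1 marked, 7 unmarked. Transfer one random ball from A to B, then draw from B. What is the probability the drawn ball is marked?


P(transfer marked) = 4/5; P(transfer unmarked) = 1/5
If marked transferred: Urn II has 2 marked of 9, so P(marked|marked moved) = 2/9
If unmarked transferred: Urn II has 1 marked of 9, so P(marked|unmarked moved) = 1/9
By total probability: P(marked) = 4/5*2/9 + 1/5*1/9 = 1/5

1/5


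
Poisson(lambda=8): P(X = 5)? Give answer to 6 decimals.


P(X=5) = e^(-8) * 8^5 / 5!
≈ 0.0003354626279 * 32768 / 120
≈ 0.091604

0.091604


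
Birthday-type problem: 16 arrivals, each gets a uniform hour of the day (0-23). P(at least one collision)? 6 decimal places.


P(all different) = prod((24-i)/24 for i=0..15) = 0.001270
P(at least one match) = 1 - 0.001270 = 0.998730

0.998730


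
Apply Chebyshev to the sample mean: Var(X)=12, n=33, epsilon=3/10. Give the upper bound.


Var(Xbar) = Var(X)/n = 12/33
Chebyshev: P(|Xbar-mu| >= 3/10) <= Var(Xbar)/(3/10)^2 = (4/11)/(9/100) = 400/99
Bound exceeds 1, so trivial bound: 1

1


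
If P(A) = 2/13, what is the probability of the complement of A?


P(A') = 1 - P(A) = 1 - 2/13 = 11/13

11/13


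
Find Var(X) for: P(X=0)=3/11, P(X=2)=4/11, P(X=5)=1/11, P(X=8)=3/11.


E[X] = 37/11, E[X^2] = 233/11
Var(X) = E[X^2] - (E[X])^2 = 233/11 - (37/11)^2 = 1194/121

1194/121


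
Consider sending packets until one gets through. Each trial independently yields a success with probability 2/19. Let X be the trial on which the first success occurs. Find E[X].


For geometric (trials until first success), E[X] = 1/p = 1/(2/19) = 19/2

19/2


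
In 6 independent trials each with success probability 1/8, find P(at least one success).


P(at least one) = 1 - P(none)
P(none) = (1 - 1/8)^6 = (7/8)^6 = 117649/262144
P(at least one) = 1 - 117649/262144 = 144495/262144

144495/262144


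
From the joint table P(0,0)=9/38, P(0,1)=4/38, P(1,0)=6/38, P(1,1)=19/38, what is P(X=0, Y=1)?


Read from table: P(X=0, Y=1) = 4/38 = 2/19

2/19


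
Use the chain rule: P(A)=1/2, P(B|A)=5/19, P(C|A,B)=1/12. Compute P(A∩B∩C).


P(A∩B∩C) = P(A) * P(B|A) * P(C|A∩B)
= 1/2 * 5/19 * 1/12
= 5/38 * 1/12 = 5/456

5/456


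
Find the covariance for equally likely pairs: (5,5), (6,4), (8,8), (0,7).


E[X]=19/4, E[Y]=6, E[XY]=113/4
Cov(X,Y) = E[XY] - E[X]E[Y] = 113/4 - 19/4*6 = -1/4

-1/4


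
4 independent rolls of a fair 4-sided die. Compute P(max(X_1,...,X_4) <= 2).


P(max <= 2) = P(all X_i <= 2) = (P(X_1 <= 2))^4
= (2/4)^4 = (1/2)^4 = 1/16

1/16


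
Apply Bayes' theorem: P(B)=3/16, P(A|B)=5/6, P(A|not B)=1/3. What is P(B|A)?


P(A) = P(A|B)P(B) + P(A|B')P(B') = 5/6*3/16 + 1/3*13/16 = 41/96
P(B|A) = P(A|B)P(B)/P(A) = (5/32)/(41/96) = 15/41

15/41


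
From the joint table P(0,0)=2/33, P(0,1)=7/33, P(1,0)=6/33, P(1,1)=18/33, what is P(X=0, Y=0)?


Read from table: P(X=0, Y=0) = 2/33

2/33


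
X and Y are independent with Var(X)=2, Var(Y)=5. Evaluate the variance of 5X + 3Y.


Independence => Cov(X,Y)=0
Var(5X + 3Y) = 5^2*Var(X) + 3^2*Var(Y)
= 25*2 + 9*5 = 95

95


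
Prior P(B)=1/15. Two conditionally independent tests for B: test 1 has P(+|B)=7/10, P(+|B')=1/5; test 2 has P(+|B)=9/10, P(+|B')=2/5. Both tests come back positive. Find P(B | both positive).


After test 1: P(+) = 7/10*1/15 + 1/5*14/15 = 7/30
P(B|+) = (7/150)/(7/30) = 1/5
After test 2 (use post1 as new prior): P(+) = 9/10*1/5 + 2/5*4/5 = 1/2
P(B|+,+) = (9/50)/(1/2) = 9/25

9/25


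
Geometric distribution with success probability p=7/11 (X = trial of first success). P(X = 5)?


P(X=5) = (1-p)^4 * p = (4/11)^4 * 7/11
= 256/14641 * 7/11 = 1792/161051

1792/161051


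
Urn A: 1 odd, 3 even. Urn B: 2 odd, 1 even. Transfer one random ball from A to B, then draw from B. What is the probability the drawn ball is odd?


P(transfer odd) = 1/4; P(transfer even) = 3/4
If odd transferred: Urn II has 3 odd of 4, so P(odd|odd moved) = 3/4
If even transferred: Urn II has 2 odd of 4, so P(odd|even moved) = 1/2
By total probability: P(odd) = 1/4*3/4 + 3/4*1/2 = 9/16

9/16


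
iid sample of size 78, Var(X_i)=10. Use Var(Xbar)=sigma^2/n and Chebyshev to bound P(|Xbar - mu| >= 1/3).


Var(Xbar) = Var(X)/n = 10/78
Chebyshev: P(|Xbar-mu| >= 1/3) <= Var(Xbar)/(1/3)^2 = (5/39)/(1/9) = 15/13
Bound exceeds 1, so trivial bound: 1

1


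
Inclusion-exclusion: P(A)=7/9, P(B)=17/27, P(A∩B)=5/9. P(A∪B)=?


P(A∪B) = P(A) + P(B) - P(A∩B)
= 7/9 + 17/27 - 5/9 = 23/27

23/27


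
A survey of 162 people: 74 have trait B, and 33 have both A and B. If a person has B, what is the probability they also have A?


P(A|B) = P(A∩B)/P(B) = (33/162)/(74/162) = 33/74

33/74


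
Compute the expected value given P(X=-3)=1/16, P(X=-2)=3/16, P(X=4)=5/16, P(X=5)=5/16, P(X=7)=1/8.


E[X] = sum(x * P(x))
= -3*1/16 - 2*3/16 + 4*5/16 + 5*5/16 + 7*1/8
= 25/8

25/8


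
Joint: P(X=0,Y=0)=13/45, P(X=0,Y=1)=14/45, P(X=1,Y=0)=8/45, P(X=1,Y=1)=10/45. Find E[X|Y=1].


P(Y=1) = 24/45
E[X|Y=1] = (0*14 + 1*10)/24 = 10/24 = 5/12

5/12


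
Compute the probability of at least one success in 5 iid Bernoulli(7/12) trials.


P(at least one) = 1 - P(none)
P(none) = (1 - 7/12)^5 = (5/12)^5 = 3125/248832
P(at least one) = 1 - 3125/248832 = 245707/248832

245707/248832


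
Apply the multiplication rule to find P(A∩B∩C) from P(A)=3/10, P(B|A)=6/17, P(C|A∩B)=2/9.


P(A∩B∩C) = P(A) * P(B|A) * P(C|A∩B)
= 3/10 * 6/17 * 2/9
= 9/85 * 2/9 = 2/85

2/85


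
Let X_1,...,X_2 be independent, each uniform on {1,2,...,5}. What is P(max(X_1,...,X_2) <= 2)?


P(max <= 2) = P(all X_i <= 2) = (P(X_1 <= 2))^2
= (2/5)^2 = 4/25

4/25


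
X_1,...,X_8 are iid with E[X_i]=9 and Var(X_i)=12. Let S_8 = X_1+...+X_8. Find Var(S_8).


By independence, Var(S_n) = n*Var(X_1) = 8*12 = 96

96


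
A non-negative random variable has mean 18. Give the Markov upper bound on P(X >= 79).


Markov: P(X >= a) <= E[X]/a
P(X >= 79) <= 18/79

18/79


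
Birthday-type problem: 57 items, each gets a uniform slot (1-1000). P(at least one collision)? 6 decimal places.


P(all different) = prod((1000-i)/1000 for i=0..56) = 0.196531
P(at least one match) = 1 - 0.196531 = 0.803469

0.803469


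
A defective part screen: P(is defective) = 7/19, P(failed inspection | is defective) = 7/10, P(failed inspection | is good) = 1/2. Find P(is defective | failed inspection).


P(A) = P(A|B)P(B) + P(A|B')P(B') = 7/10*7/19 + 1/2*12/19 = 109/190
P(B|A) = P(A|B)P(B)/P(A) = (49/190)/(109/190) = 49/109

49/109


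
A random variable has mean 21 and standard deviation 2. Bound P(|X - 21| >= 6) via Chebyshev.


k = 6/2 = 3
Chebyshev: P(|X-mu| >= k*sigma) <= 1/k^2 = 1/3^2 = 1/9

1/9


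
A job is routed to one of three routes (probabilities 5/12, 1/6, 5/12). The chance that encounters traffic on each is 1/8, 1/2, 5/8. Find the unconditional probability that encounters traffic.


P(A) = P(A|B1)P(B1) + P(A|B2)P(B2) + P(A|B3)P(B3)
= 1/8*5/12 + 1/2*1/6 + 5/8*5/12
= 5/96 + 1/12 + 25/96 = 19/48

19/48


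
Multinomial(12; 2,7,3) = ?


12! = 479001600
Denominator: 2!=2 * 7!=5040 * 3!=6
Coefficient = 479001600 / 60480 = 7920

7920


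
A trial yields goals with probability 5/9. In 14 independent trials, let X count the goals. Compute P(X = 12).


P(X=12) = C(14,12) * p^12 * (1-p)^2
= 91 * 244140625/282429536481 * 16/81
= 355468750000/22876792454961

355468750000/22876792454961


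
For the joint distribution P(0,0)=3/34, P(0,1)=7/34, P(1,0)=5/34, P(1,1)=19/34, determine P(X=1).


P(X=1) = P(1,0)+P(1,1) = 5/34 + 19/34 = 24/34 = 12/17

12/17


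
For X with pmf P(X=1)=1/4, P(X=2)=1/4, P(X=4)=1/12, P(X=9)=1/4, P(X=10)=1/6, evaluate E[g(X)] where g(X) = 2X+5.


E[2X+5] = sum(g(x)*P(x))
= 7*1/4 + 9*1/4 + 13*1/12 + 23*1/4 + 25*1/6
= 15

15


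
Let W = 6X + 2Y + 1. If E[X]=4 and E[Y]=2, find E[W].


E[6X + 2Y + 1] = 6*E[X] + 2*E[Y] + 1
= (6)*(4) + (2)*(2) + (1)
= 24 + 4 + 1 = 29

29


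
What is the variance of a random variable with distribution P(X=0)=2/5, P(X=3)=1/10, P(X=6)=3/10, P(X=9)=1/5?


E[X] = 39/10, E[X^2] = 279/10
Var(X) = E[X^2] - (E[X])^2 = 279/10 - (39/10)^2 = 1269/100

1269/100


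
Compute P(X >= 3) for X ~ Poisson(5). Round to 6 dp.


P(X>=3) = 1 - P(X<=2) = 1 - (e^(-5)*5^0/0! + e^(-5)*5^1/1! + e^(-5)*5^2/2!)
≈ 1 - (0.0067379470 + 0.0336897350 + 0.0842243375)
= 1 - 0.1246520195 = 0.8753479805
≈ 0.875348

0.875348


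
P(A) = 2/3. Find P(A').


P(A') = 1 - P(A) = 1 - 2/3 = 1/3

1/3


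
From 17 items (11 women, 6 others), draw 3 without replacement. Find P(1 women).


P(X=1) = C(11,1)*C(6,2) / C(17,3)
= 11*15 / 680
= 165/680 = 33/136

33/136


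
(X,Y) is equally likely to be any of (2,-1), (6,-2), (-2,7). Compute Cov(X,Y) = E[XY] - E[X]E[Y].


E[X]=2, E[Y]=4/3, E[XY]=-28/3
Cov(X,Y) = E[XY] - E[X]E[Y] = -28/3 - 2*4/3 = -12

-12


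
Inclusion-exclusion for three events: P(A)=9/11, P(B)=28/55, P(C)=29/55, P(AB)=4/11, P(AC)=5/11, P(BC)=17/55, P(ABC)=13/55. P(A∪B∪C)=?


P(A∪B∪C) = P(A)+P(B)+P(C) - P(AB)-P(AC)-P(BC) + P(ABC)
= 9/11+28/55+29/55 - 4/11-5/11-17/55 + 13/55
= 53/55

53/55


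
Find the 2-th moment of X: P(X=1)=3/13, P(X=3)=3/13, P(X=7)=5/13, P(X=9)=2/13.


E[X^2] = sum(x^2 * P(x))
= 1*3/13 + 9*3/13 + 49*5/13 + 81*2/13
= 437/13

437/13


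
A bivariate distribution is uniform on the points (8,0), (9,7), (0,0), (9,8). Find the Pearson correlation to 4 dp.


Cov(X,Y) = 9.3750, Var(X) = 14.2500, Var(Y) = 14.1875
rho = Cov/(sqrt(VarX)*sqrt(VarY)) = 0.6593

0.6593


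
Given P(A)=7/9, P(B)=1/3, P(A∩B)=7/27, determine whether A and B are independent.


P(A)*P(B) = 7/9*1/3 = 7/27
P(A∩B) = 7/27, which equals P(A)P(B), so independent

Yes, A and B are independent


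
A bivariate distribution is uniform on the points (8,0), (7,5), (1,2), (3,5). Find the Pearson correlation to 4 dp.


Cov(X,Y) = -1.2500, Var(X) = 8.1875, Var(Y) = 4.5000
rho = Cov/(sqrt(VarX)*sqrt(VarY)) = -0.2059

-0.2059


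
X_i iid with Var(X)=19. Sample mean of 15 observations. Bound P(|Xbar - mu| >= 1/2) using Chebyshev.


Var(Xbar) = Var(X)/n = 19/15
Chebyshev: P(|Xbar-mu| >= 1/2) <= Var(Xbar)/(1/2)^2 = (19/15)/(1/4) = 76/15
Bound exceeds 1, so trivial bound: 1

1


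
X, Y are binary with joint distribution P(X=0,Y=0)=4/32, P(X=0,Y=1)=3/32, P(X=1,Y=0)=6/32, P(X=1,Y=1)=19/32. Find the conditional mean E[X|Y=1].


P(Y=1) = 22/32
E[X|Y=1] = (0*3 + 1*19)/22 = 19/22

19/22


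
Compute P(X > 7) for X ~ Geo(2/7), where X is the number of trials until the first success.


P(X > 7) = P(first 7 trials all fail) = (1-p)^7 = (5/7)^7 = 78125/823543

78125/823543


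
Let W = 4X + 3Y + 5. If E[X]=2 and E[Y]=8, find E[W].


E[4X + 3Y + 5] = 4*E[X] + 3*E[Y] + 5
= (4)*(2) + (3)*(8) + (5)
= 8 + 24 + 5 = 37

37


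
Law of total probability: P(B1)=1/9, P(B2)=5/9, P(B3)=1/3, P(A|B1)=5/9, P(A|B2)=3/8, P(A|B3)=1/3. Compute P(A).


P(A) = P(A|B1)P(B1) + P(A|B2)P(B2) + P(A|B3)P(B3)
= 5/9*1/9 + 3/8*5/9 + 1/3*1/3
= 5/81 + 5/24 + 1/9 = 247/648

247/648


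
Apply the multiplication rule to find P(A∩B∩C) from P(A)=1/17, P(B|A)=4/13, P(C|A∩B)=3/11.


P(A∩B∩C) = P(A) * P(B|A) * P(C|A∩B)
= 1/17 * 4/13 * 3/11
= 4/221 * 3/11 = 12/2431

12/2431


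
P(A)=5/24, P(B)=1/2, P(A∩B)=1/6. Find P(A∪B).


P(A∪B) = P(A) + P(B) - P(A∩B)
= 5/24 + 1/2 - 1/6 = 13/24

13/24


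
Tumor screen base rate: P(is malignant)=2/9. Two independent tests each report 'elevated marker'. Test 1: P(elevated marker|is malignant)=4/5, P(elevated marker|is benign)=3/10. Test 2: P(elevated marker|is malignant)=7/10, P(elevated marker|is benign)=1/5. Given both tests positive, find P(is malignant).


After test 1: P(+) = 4/5*2/9 + 3/10*7/9 = 37/90
P(B|+) = (8/45)/(37/90) = 16/37
After test 2 (use post1 as new prior): P(+) = 7/10*16/37 + 1/5*21/37 = 77/185
P(B|+,+) = (56/185)/(77/185) = 8/11

8/11
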